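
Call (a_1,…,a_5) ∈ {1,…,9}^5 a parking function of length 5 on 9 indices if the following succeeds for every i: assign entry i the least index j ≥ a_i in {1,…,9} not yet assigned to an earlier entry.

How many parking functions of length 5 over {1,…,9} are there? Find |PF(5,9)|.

50000

#PF = (10−5)·10^(5−1) = 5×10000 = 50000 [KW]
E.g. (4,1,7,5,2) → sorted (1,2,4,5,7): b_i ≤ 4+i ∀i, a PF.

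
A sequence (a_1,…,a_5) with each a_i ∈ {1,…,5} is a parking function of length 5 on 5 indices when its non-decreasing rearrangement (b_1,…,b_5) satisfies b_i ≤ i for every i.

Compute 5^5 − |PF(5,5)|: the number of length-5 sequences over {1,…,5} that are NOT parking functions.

|PF(5,5)| = (5+1−5)·(5+1)^{5−1} = 1×1296 = 1296 (Pollak)
Check (3,5,5,4,5) → sorted (3,4,5,5,5): b_1=3>1, not a PF.
5^5 − 1296 = 3125 − 1296 = 1829

1829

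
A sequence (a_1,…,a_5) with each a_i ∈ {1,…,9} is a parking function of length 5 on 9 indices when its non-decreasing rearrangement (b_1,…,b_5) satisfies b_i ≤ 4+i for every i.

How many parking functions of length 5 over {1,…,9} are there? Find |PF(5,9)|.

50000

|PF(5,9)| = 5·10^4 = 5·10000 = 50000
One tuple (5,7,9,2,3) → sorted (2,3,5,7,9): b_i ≤ 4+i ∀i, a PF.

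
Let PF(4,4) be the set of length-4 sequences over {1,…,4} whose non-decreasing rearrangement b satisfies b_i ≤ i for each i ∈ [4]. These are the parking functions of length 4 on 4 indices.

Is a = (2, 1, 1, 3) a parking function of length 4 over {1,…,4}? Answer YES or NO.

Order a: b = (1, 1, 2, 3).
  b_1=1 ≤ 1
  b_2=1 ≤ 2
  b_3=2 ≤ 3
  b_4=3 ≤ 4
All bounds hold ⇒ YES

YES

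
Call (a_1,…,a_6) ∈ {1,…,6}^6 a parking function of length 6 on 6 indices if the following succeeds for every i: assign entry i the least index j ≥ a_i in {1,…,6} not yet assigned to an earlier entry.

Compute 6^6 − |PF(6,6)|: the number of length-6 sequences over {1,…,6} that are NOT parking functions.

29849

|PF| = (6+1−6)·(6+1)^{6−1} = 1×16807 = 16807 [KW]
Example (6,3,4,4,4,4) → sorted (3,4,4,4,4,6): b_1=3>1, not a PF.
6^6 − 16807 = 46656 − 16807 = 29849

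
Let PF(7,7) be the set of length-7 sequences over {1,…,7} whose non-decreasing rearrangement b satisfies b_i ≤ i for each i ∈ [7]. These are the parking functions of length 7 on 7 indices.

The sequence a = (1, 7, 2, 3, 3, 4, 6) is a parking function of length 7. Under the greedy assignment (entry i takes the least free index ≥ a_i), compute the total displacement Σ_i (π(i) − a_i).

2

Σπ(i) = 1+…+7 = 28; Σa = 1+7+2+3+3+4+6 = 26; disp = 28−26 = 2.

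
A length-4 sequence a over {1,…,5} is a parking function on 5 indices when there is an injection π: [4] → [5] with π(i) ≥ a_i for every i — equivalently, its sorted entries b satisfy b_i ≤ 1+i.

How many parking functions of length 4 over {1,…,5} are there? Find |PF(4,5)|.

|PF(4,5)| = (5−4+1)·(5+1)^(4−1) = 2 · 216 = 432 (Konheim–Weiss)
Check (5,1,3,2) → sorted (1,2,3,5): b_i ≤ 1+i ∀i, a PF.

432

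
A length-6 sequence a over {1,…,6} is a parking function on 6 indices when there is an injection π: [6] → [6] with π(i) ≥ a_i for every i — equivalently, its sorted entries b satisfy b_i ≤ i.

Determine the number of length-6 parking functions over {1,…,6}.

16807

|PF(6,6)| = 1·7^5 = 1×16807 = 16807 (Konheim–Weiss)
Check (1,2,3,3,1,3) → sorted (1,1,2,3,3,3): b_i ≤ i ∀i, a PF.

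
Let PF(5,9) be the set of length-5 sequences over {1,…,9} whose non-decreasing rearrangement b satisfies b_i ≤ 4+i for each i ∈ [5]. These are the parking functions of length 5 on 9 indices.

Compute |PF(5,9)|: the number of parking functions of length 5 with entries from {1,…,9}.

50000

Count = 5·10^4 = 5·10000 = 50000
Check (3,6,4,2,8) → sorted (2,3,4,6,8): b_i ≤ 4+i ∀i, a PF.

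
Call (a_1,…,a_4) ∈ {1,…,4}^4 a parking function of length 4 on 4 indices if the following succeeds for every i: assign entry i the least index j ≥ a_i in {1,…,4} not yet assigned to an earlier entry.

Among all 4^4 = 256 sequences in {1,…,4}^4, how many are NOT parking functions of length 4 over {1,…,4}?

131

|PF(4,4)| = (4+1−4)·(4+1)^{4−1} = 1·125 = 125
Example (4,4,3,4) → sorted (3,4,4,4): b_1=3>1, not a PF.
4^4 − 125 = 256 − 125 = 131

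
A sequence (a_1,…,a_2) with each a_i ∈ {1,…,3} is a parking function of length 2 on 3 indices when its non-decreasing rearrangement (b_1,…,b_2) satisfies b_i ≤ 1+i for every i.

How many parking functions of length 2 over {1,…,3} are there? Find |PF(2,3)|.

8

Count = (3+1−2)·(3+1)^{2−1} = 2×4 = 8 (Konheim–Weiss)
Example (1,1) → sorted (1,1): b_i ≤ 1+i ∀i, a PF.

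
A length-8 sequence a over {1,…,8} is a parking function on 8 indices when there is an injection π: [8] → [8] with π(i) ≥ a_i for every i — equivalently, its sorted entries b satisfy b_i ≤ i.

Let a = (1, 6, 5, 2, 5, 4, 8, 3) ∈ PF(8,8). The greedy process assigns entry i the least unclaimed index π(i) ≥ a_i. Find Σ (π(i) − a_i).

2

Σπ(i) = 1+…+8 = 36; Σa = 1+6+5+2+5+4+8+3 = 34; disp = 36−34 = 2.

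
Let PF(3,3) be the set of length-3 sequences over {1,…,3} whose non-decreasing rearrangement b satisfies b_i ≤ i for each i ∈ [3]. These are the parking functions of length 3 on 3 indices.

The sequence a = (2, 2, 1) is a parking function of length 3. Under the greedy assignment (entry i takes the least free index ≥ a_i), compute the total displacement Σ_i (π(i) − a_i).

1

Σπ = 6 ({1..3} each once); Σa = 2+2+1 = 5; disp = 6−5 = 1.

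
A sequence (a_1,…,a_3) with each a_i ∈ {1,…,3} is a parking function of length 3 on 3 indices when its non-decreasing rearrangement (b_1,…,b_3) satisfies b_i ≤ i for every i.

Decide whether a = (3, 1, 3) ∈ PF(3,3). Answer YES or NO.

NO

Sorted: b = (1, 3, 3).
  b_1=1 ≤ 1
  b_2=3 > 2
  fails at i=2 ⇒ NO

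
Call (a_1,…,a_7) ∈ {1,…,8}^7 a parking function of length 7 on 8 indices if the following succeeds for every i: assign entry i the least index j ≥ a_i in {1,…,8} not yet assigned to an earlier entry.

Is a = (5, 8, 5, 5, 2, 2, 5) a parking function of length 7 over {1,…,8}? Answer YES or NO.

NO

Sorted: b = (2, 2, 5, 5, 5, 5, 8).
  b_1=2 ≤ 2
  b_2=2 ≤ 3
  b_3=5 > 4
  fails at i=3 ⇒ NO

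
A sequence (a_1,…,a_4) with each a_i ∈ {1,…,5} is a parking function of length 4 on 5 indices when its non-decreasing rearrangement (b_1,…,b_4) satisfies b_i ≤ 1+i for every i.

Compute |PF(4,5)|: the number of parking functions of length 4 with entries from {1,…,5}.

|PF| = (5−4+1)·(5+1)^(4−1) = 2×216 = 432 (Konheim–Weiss)
Example (2,2,4,2) → sorted (2,2,2,4): b_i ≤ 1+i ∀i, a PF.

432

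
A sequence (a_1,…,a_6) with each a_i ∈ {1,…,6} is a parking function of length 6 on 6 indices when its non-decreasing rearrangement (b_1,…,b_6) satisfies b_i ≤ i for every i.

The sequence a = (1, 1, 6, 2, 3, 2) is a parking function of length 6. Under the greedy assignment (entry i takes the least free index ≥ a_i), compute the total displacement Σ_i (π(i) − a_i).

Σπ = 6·7/2 = 21 (π permutes [6]); Σa = 1+1+6+2+3+2 = 15; disp = 21−15 = 6.

6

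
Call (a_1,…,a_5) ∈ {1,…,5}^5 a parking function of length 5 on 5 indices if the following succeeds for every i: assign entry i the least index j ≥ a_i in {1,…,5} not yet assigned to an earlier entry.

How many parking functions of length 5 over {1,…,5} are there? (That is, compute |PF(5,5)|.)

|PF| = 1·6^4 = 1×1296 = 1296
One tuple (2,3,1,2,5) → sorted (1,2,2,3,5): b_i ≤ i ∀i, a PF.

1296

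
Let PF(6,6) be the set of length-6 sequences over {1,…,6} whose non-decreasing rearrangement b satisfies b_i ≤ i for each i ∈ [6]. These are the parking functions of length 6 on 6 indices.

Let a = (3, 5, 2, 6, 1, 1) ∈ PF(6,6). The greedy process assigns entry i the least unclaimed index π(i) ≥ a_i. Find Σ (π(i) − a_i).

Σπ = 21 ({1..6} each once); Σa = 3+5+2+6+1+1 = 18; disp = 21−18 = 3.

3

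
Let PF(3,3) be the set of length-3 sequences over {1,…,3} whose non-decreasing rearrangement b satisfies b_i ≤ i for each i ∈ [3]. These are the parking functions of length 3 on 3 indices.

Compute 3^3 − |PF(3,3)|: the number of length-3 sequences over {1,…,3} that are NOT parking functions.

11

#PF = (3+1−3)·(3+1)^{3−1} = 1×16 = 16 [KW]
Example (1,3,3) → sorted (1,3,3): b_2=3>2, not a PF.
3^3 − 16 = 27 − 16 = 11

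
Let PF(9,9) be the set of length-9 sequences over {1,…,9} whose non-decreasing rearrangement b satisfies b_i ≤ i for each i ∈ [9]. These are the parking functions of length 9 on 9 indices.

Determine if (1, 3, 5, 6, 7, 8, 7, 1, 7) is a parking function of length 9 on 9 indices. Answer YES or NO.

Rearranged: b = (1, 1, 3, 5, 6, 7, 7, 7, 8).
  b_1=1 ≤ 1
  b_2=1 ≤ 2
  b_3=3 ≤ 3
  b_4=5 > 4
  fails at i=4 ⇒ NO

NO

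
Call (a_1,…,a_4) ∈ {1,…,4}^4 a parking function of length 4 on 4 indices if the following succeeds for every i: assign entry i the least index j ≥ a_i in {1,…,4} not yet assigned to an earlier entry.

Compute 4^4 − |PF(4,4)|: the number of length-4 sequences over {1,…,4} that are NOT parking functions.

|PF| = (4+1−4)·(4+1)^{4−1} = 1 · 125 = 125 (Konheim–Weiss)
E.g. (4,4,4,3) → sorted (3,4,4,4): b_1=3>1, not a PF.
So 256 − 125 = 131 fail.

131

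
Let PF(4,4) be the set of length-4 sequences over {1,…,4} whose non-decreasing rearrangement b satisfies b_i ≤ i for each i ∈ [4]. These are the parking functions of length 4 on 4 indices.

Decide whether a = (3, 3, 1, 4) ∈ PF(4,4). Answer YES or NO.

NO

Sorted: b = (1, 3, 3, 4).
  b_1=1 ≤ 1
  b_2=3 > 2
  fails at i=2 ⇒ NO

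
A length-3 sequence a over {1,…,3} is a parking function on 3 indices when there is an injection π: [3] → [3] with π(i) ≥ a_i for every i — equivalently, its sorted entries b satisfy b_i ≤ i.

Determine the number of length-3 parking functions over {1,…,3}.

#PF = (3+1−3)·(3+1)^{3−1} = 1 · 16 = 16 (Pollak)
E.g. (1,2,1) → sorted (1,1,2): b_i ≤ i ∀i, a PF.

16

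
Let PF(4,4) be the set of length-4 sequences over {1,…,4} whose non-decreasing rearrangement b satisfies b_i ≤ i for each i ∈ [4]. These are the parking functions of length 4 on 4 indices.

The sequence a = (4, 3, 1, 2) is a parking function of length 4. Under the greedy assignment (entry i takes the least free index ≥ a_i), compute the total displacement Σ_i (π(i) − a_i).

0

Σπ = 4·5/2 = 10 (π permutes [4]); Σa = 4+3+1+2 = 10; disp = 10−10 = 0.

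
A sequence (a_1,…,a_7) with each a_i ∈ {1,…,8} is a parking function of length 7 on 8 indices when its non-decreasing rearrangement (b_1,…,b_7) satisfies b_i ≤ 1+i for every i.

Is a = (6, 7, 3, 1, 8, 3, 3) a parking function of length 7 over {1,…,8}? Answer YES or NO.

Rearranged: b = (1, 3, 3, 3, 6, 7, 8).
  b_1=1 ≤ 2
  b_2=3 ≤ 3
  b_3=3 ≤ 4
  b_4=3 ≤ 5
  b_5=6 ≤ 6
  b_6=7 ≤ 7
  b_7=8 ≤ 8
All bounds hold ⇒ YES

YES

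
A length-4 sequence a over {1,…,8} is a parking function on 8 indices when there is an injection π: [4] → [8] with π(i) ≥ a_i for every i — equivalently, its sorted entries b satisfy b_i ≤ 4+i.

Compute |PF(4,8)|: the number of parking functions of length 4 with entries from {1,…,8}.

|PF| = (8−4+1)·(8+1)^(4−1) = 5·729 = 3645 (Konheim–Weiss)
Check (7,6,2,8) → sorted (2,6,7,8): b_i ≤ 4+i ∀i, a PF.

3645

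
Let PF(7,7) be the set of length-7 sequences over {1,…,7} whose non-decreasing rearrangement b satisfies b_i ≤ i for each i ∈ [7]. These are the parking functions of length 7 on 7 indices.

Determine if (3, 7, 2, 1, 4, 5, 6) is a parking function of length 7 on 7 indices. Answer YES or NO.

YES

Order a: b = (1, 2, 3, 4, 5, 6, 7).
  b_1=1 ≤ 1
  b_2=2 ≤ 2
  b_3=3 ≤ 3
  b_4=4 ≤ 4
  b_5=5 ≤ 5
  b_6=6 ≤ 6
  b_7=7 ≤ 7
All bounds hold ⇒ YES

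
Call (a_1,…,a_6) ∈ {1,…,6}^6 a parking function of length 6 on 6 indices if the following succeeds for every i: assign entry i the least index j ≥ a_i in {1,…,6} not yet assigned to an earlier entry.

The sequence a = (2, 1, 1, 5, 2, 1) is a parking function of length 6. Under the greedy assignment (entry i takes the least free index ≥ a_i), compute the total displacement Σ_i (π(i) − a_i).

Σπ(i) = 1+…+6 = 21; Σa = 2+1+1+5+2+1 = 12; disp = 21−12 = 9.

9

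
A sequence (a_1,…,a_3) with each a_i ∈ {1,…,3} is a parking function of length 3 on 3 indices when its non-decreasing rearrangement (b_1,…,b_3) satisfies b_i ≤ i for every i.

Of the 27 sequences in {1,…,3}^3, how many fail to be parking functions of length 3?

|PF| = 1·4^2 = 1 · 16 = 16 [KW]
E.g. (2,3,3) → sorted (2,3,3): b_1=2>1, not a PF.
3^3 − 16 = 27 − 16 = 11

11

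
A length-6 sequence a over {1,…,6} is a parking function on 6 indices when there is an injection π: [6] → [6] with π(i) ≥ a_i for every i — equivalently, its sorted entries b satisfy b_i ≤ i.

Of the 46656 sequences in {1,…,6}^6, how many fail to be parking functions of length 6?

29849

|PF| = 1·7^5 = 1·16807 = 16807 [KW]
One tuple (1,1,6,6,1,5) → sorted (1,1,1,5,6,6): b_4=5>4, not a PF.
Total 46656; non-PF = 46656−16807 = 29849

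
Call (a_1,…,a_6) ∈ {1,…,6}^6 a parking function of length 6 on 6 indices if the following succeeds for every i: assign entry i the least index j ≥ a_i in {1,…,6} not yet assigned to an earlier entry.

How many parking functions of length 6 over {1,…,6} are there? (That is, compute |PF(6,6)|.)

16807

Count = (7−6)·7^(6−1) = 1×16807 = 16807
Example (2,3,1,6,4,4) → sorted (1,2,3,4,4,6): b_i ≤ i ∀i, a PF.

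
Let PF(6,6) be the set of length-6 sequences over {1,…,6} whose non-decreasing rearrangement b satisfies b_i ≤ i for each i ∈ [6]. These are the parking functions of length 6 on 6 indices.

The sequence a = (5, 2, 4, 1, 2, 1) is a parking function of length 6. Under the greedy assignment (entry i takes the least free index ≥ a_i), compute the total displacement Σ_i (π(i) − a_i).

6

Σπ(i) = 1+…+6 = 21; Σa = 5+2+4+1+2+1 = 15; disp = 21−15 = 6.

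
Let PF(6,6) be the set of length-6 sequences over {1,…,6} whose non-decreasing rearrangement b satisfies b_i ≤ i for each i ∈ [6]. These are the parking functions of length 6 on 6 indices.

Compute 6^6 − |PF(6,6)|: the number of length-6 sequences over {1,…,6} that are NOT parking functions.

Count = (7−6)·7^(6−1) = 1 · 16807 = 16807 [KW]
Check (6,4,4,5,5,1) → sorted (1,4,4,5,5,6): b_2=4>2, not a PF.
Total 46656; non-PF = 46656−16807 = 29849

29849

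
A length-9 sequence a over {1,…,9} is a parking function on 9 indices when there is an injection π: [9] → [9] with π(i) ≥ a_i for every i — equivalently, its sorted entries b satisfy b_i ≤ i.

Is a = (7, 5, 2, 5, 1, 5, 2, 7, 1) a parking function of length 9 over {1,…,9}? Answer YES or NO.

YES

Sorted: b = (1, 1, 2, 2, 5, 5, 5, 7, 7).
  b_1=1 ≤ 1
  b_2=1 ≤ 2
  b_3=2 ≤ 3
  b_4=2 ≤ 4
  b_5=5 ≤ 5
  b_6=5 ≤ 6
  b_7=5 ≤ 7
  b_8=7 ≤ 8
  b_9=7 ≤ 9
All bounds hold ⇒ YES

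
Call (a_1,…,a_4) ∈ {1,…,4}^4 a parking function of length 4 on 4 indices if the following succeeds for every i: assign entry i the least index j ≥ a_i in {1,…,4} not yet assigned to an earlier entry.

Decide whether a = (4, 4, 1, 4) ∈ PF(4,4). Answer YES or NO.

NO

Rearranged: b = (1, 4, 4, 4).
  b_1=1 ≤ 1
  b_2=4 > 2
  fails at i=2 ⇒ NO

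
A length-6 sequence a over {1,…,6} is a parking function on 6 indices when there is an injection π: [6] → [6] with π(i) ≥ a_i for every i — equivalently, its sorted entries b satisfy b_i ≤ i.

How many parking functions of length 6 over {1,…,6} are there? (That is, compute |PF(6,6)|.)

16807

|PF| = (6−6+1)·(6+1)^(6−1) = 1×16807 = 16807 [KW]
E.g. (4,2,4,2,1,6) → sorted (1,2,2,4,4,6): b_i ≤ i ∀i, a PF.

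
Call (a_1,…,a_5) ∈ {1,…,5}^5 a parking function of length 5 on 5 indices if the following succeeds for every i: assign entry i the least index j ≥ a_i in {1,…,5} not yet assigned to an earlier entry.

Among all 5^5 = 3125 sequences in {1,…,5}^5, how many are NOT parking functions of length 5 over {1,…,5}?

1829

#PF = (5+1−5)·(5+1)^{5−1} = 1 · 1296 = 1296 (Konheim–Weiss)
E.g. (4,5,5,3,2) → sorted (2,3,4,5,5): b_1=2>1, not a PF.
5^5 − 1296 = 3125 − 1296 = 1829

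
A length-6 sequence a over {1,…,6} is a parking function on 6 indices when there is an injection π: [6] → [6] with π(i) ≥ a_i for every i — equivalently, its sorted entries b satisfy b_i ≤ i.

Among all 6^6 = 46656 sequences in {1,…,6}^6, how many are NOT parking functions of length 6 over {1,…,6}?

Count = (6−6+1)·(6+1)^(6−1) = 1×16807 = 16807 (Pollak)
E.g. (4,6,3,2,2,6) → sorted (2,2,3,4,6,6): b_1=2>1, not a PF.
Total 46656; non-PF = 46656−16807 = 29849

29849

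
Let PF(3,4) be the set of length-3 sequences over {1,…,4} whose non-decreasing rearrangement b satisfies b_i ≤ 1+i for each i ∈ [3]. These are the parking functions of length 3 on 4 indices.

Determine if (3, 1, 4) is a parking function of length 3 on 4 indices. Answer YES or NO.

YES

Rearranged: b = (1, 3, 4).
  b_1=1 ≤ 2
  b_2=3 ≤ 3
  b_3=4 ≤ 4
All bounds hold ⇒ YES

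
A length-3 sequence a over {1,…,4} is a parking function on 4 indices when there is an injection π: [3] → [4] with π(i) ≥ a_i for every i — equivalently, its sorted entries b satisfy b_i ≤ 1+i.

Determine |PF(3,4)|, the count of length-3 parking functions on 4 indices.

50

#PF = (5−3)·5^(3−1) = 2 · 25 = 50 [KW]
E.g. (2,3,3) → sorted (2,3,3): b_i ≤ 1+i ∀i, a PF.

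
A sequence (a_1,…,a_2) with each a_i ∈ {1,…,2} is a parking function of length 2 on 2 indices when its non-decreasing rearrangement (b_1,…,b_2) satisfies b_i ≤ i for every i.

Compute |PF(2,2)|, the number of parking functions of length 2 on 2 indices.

|PF(2,2)| = (2−2+1)·(2+1)^(2−1) = 1·3 = 3
Example (1,1) → sorted (1,1): b_i ≤ i ∀i, a PF.

3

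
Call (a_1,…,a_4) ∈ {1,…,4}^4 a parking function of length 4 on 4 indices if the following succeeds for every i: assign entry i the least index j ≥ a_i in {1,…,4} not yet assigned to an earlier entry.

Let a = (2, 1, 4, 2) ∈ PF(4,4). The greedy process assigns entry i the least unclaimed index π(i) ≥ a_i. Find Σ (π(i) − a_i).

1

Σπ(i) = 1+…+4 = 10; Σa = 2+1+4+2 = 9; disp = 10−9 = 1.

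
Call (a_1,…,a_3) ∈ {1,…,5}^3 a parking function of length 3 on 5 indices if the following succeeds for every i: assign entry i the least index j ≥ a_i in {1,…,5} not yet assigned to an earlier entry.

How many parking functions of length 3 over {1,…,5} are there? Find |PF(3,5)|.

108

|PF| = (6−3)·6^(3−1) = 3·36 = 108
Example (4,2,2) → sorted (2,2,4): b_i ≤ 2+i ∀i, a PF.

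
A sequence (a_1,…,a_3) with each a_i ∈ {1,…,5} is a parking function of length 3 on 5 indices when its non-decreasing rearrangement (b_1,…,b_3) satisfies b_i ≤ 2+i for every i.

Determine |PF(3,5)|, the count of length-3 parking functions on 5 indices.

108

|PF| = (5−3+1)·(5+1)^(3−1) = 3·36 = 108 [KW]
Example (1,3,5) → sorted (1,3,5): b_i ≤ 2+i ∀i, a PF.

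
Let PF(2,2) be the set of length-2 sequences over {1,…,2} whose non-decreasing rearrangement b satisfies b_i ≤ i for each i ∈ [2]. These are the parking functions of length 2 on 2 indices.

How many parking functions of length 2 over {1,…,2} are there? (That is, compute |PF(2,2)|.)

|PF| = (2−2+1)·(2+1)^(2−1) = 1×3 = 3 (Pollak)
E.g. (1,2) → sorted (1,2): b_i ≤ i ∀i, a PF.

3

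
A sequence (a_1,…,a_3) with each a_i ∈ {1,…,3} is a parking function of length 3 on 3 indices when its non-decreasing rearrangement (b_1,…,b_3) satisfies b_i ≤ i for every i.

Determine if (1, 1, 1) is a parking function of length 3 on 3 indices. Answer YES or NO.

YES

Sorted: b = (1, 1, 1).
  b_1=1 ≤ 1
  b_2=1 ≤ 2
  b_3=1 ≤ 3
All bounds hold ⇒ YES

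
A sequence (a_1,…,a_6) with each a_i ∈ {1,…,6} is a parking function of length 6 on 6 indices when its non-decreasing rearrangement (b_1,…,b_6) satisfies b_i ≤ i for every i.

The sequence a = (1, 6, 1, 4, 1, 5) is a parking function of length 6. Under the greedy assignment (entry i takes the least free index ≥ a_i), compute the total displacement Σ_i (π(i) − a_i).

Σπ = 6·7/2 = 21 (π permutes [6]); Σa = 1+6+1+4+1+5 = 18; disp = 21−18 = 3.

3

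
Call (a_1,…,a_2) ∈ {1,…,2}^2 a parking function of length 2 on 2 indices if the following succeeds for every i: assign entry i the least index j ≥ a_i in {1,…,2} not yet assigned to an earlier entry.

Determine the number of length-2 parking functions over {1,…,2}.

3

#PF = 1·3^1 = 1×3 = 3 [KW]
Example (1,2) → sorted (1,2): b_i ≤ i ∀i, a PF.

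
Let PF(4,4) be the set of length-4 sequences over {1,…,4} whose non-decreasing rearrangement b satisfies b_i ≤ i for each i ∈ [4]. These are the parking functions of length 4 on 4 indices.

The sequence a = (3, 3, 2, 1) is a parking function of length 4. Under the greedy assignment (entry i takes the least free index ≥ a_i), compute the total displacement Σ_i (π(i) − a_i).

1

Σπ(i) = 1+…+4 = 10; Σa = 3+3+2+1 = 9; disp = 10−9 = 1.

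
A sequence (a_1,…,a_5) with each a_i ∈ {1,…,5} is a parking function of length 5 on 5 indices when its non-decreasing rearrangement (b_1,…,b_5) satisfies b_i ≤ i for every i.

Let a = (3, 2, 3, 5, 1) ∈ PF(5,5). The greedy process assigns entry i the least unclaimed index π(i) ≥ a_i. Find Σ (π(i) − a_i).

1

Σπ(i) = 1+…+5 = 15; Σa = 3+2+3+5+1 = 14; disp = 15−14 = 1.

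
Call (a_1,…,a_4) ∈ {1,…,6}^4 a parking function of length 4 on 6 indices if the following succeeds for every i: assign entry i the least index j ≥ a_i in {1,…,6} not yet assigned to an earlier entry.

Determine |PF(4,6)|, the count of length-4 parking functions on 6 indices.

Count = 3·7^3 = 3 · 343 = 1029 (Konheim–Weiss)
Example (1,2,5,4) → sorted (1,2,4,5): b_i ≤ 2+i ∀i, a PF.

1029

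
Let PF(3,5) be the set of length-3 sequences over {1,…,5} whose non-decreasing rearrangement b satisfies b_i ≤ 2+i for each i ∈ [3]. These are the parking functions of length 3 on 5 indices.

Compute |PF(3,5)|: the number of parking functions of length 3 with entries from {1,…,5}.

|PF(3,5)| = 3·6^2 = 3·36 = 108 (Konheim–Weiss)
One tuple (1,3,4) → sorted (1,3,4): b_i ≤ 2+i ∀i, a PF.

108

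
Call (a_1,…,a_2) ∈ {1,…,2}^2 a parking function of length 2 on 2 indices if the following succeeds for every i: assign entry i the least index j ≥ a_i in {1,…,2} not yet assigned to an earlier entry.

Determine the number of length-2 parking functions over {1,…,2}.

3

#PF = (3−2)·3^(2−1) = 1·3 = 3 (Pollak)
Check (2,1) → sorted (1,2): b_i ≤ i ∀i, a PF.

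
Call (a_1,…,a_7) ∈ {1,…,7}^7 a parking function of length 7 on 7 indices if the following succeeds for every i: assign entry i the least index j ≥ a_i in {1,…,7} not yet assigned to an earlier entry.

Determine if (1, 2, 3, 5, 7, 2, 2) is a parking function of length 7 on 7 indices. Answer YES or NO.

YES

Order a: b = (1, 2, 2, 2, 3, 5, 7).
  b_1=1 ≤ 1
  b_2=2 ≤ 2
  b_3=2 ≤ 3
  b_4=2 ≤ 4
  b_5=3 ≤ 5
  b_6=5 ≤ 6
  b_7=7 ≤ 7
All bounds hold ⇒ YES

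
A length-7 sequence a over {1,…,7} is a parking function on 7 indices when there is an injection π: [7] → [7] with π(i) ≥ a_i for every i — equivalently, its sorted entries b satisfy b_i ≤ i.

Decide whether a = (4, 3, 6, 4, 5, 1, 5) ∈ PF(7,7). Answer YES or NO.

Sorted: b = (1, 3, 4, 4, 5, 5, 6).
  b_1=1 ≤ 1
  b_2=3 > 2
  fails at i=2 ⇒ NO

NO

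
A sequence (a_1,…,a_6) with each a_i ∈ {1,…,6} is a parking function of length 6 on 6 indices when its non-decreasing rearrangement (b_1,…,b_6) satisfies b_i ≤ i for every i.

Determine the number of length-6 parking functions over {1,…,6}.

#PF = (6+1−6)·(6+1)^{6−1} = 1×16807 = 16807 (Konheim–Weiss)
Check (1,4,1,6,1,3) → sorted (1,1,1,3,4,6): b_i ≤ i ∀i, a PF.

16807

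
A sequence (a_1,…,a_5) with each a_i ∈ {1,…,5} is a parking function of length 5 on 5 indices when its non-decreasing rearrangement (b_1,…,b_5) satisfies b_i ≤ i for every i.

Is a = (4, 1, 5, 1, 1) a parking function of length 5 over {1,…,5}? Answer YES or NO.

YES

Sorted: b = (1, 1, 1, 4, 5).
  b_1=1 ≤ 1
  b_2=1 ≤ 2
  b_3=1 ≤ 3
  b_4=4 ≤ 4
  b_5=5 ≤ 5
All bounds hold ⇒ YES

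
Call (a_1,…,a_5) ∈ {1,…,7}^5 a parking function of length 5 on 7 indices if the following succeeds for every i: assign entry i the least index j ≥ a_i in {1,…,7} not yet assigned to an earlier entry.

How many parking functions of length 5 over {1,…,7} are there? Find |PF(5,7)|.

Count = (8−5)·8^(5−1) = 3·4096 = 12288 [KW]
Check (3,5,3,1,7) → sorted (1,3,3,5,7): b_i ≤ 2+i ∀i, a PF.

12288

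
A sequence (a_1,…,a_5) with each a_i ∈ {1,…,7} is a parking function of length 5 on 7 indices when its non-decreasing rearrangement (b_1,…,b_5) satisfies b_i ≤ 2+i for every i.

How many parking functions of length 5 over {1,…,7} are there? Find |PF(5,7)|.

|PF| = (7+1−5)·(7+1)^{5−1} = 3·4096 = 12288 (Pollak)
Example (5,2,5,5,4) → sorted (2,4,5,5,5): b_i ≤ 2+i ∀i, a PF.

12288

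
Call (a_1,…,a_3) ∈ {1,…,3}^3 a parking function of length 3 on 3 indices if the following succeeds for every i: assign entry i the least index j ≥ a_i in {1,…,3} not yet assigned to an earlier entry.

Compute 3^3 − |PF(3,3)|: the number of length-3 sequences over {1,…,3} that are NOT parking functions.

#PF = (4−3)·4^(3−1) = 1 · 16 = 16
E.g. (3,2,3) → sorted (2,3,3): b_1=2>1, not a PF.
So 27 − 16 = 11 fail.

11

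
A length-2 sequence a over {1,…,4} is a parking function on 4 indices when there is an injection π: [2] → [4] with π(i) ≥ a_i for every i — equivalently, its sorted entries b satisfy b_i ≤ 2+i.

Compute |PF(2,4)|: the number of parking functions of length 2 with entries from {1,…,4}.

15

#PF = (5−2)·5^(2−1) = 3×5 = 15
Example (1,4) → sorted (1,4): b_i ≤ 2+i ∀i, a PF.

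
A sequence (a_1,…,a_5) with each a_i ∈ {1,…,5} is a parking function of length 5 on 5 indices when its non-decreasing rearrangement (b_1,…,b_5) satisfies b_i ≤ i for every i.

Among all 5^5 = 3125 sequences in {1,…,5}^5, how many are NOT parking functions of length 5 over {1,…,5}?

|PF| = 1·6^4 = 1×1296 = 1296 [KW]
E.g. (5,3,3,3,3) → sorted (3,3,3,3,5): b_1=3>1, not a PF.
5^5 − 1296 = 3125 − 1296 = 1829

1829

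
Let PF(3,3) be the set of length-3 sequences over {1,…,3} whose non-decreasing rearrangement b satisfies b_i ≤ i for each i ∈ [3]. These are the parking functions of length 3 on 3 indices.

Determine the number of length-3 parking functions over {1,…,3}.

Count = 1·4^2 = 1×16 = 16 (Konheim–Weiss)
Example (1,3,1) → sorted (1,1,3): b_i ≤ i ∀i, a PF.

16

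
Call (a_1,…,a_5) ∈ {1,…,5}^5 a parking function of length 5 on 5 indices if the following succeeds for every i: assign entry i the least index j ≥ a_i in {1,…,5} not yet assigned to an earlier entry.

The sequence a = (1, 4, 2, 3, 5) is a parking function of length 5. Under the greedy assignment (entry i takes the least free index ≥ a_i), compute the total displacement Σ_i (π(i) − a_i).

Σπ(i) = 1+…+5 = 15; Σa = 1+4+2+3+5 = 15; disp = 15−15 = 0.

0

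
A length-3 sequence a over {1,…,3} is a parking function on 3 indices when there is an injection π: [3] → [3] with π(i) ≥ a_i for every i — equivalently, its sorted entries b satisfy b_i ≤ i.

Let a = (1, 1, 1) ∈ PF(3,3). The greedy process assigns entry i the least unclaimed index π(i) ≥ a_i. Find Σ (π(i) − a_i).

Σπ(i) = 1+…+3 = 6; Σa = 1+1+1 = 3; disp = 6−3 = 3.

3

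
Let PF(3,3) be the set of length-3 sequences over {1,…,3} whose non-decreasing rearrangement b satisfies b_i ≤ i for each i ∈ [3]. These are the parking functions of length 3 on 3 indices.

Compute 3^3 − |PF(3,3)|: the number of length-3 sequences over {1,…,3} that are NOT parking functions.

11

|PF| = (3+1−3)·(3+1)^{3−1} = 1 · 16 = 16
Check (3,3,3) → sorted (3,3,3): b_1=3>1, not a PF.
So 27 − 16 = 11 fail.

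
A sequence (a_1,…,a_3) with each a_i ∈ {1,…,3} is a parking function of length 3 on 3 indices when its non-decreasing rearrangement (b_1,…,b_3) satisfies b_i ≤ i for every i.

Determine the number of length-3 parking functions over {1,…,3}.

16

|PF(3,3)| = (3−3+1)·(3+1)^(3−1) = 1 · 16 = 16 [KW]
Example (1,3,2) → sorted (1,2,3): b_i ≤ i ∀i, a PF.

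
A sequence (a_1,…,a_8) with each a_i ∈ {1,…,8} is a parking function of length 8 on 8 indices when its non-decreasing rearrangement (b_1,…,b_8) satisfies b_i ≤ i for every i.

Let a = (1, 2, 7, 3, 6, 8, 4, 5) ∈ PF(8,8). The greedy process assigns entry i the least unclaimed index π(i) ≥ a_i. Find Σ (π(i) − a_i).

0

Σπ = 36 ({1..8} each once); Σa = 1+2+7+3+6+8+4+5 = 36; disp = 36−36 = 0.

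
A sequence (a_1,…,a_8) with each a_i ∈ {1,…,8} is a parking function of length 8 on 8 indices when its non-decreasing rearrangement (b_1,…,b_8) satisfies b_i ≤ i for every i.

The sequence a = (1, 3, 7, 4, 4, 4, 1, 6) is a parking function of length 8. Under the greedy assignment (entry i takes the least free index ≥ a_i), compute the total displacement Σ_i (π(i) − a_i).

Σπ(i) = 1+…+8 = 36; Σa = 1+3+7+4+4+4+1+6 = 30; disp = 36−30 = 6.

6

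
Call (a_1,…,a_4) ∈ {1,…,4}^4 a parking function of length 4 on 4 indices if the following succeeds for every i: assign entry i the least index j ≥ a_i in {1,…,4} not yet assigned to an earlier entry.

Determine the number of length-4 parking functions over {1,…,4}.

|PF(4,4)| = (5−4)·5^(4−1) = 1·125 = 125 (Pollak)
One tuple (1,2,3,1) → sorted (1,1,2,3): b_i ≤ i ∀i, a PF.

125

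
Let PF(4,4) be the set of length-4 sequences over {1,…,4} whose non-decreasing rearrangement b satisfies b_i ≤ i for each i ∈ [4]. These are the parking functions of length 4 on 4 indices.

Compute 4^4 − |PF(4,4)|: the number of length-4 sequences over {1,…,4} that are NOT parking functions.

131

#PF = (4−4+1)·(4+1)^(4−1) = 1·125 = 125 [KW]
One tuple (4,3,1,3) → sorted (1,3,3,4): b_2=3>2, not a PF.
4^4 − 125 = 256 − 125 = 131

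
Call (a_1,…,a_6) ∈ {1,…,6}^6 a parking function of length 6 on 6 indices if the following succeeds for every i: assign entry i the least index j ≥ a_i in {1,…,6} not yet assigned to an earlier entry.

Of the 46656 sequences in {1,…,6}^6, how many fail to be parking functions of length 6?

29849

|PF| = (7−6)·7^(6−1) = 1·16807 = 16807 (Konheim–Weiss)
Check (4,6,6,3,6,2) → sorted (2,3,4,6,6,6): b_1=2>1, not a PF.
6^6 − 16807 = 46656 − 16807 = 29849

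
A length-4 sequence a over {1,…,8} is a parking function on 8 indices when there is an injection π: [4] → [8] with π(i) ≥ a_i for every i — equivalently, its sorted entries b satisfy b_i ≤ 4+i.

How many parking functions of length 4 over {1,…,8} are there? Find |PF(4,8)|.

#PF = (8+1−4)·(8+1)^{4−1} = 5 · 729 = 3645 [KW]
Check (6,2,2,2) → sorted (2,2,2,6): b_i ≤ 4+i ∀i, a PF.

3645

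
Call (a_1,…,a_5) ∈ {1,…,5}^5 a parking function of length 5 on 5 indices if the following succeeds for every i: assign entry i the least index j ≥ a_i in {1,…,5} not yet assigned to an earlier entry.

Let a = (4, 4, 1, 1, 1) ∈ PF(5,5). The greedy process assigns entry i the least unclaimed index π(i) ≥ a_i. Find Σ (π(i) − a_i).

Σπ = 15 ({1..5} each once); Σa = 4+4+1+1+1 = 11; disp = 15−11 = 4.

4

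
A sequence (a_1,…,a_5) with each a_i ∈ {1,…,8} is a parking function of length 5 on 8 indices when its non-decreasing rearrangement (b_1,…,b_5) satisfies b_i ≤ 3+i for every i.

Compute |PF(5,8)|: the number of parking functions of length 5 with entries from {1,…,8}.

#PF = (9−5)·9^(5−1) = 4×6561 = 26244 [KW]
Example (3,5,3,4,8) → sorted (3,3,4,5,8): b_i ≤ 3+i ∀i, a PF.

26244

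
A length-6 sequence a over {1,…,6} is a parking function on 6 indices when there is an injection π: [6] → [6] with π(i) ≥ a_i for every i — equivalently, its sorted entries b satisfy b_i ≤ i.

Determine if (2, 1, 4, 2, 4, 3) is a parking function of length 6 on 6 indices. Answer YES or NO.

Rearranged: b = (1, 2, 2, 3, 4, 4).
  b_1=1 ≤ 1
  b_2=2 ≤ 2
  b_3=2 ≤ 3
  b_4=3 ≤ 4
  b_5=4 ≤ 5
  b_6=4 ≤ 6
All bounds hold ⇒ YES

YES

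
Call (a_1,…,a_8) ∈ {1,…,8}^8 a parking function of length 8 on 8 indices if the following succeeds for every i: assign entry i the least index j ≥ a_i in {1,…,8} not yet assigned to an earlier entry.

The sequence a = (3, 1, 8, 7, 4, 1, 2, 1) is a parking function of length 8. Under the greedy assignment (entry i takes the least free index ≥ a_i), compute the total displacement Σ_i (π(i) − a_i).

Σπ = 8·9/2 = 36 (π permutes [8]); Σa = 3+1+8+7+4+1+2+1 = 27; disp = 36−27 = 9.

9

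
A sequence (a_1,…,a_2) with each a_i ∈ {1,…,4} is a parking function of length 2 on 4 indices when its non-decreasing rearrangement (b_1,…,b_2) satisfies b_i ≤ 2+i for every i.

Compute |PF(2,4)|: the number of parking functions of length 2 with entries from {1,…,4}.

15

|PF(2,4)| = (4−2+1)·(4+1)^(2−1) = 3·5 = 15 [KW]
Example (4,2) → sorted (2,4): b_i ≤ 2+i ∀i, a PF.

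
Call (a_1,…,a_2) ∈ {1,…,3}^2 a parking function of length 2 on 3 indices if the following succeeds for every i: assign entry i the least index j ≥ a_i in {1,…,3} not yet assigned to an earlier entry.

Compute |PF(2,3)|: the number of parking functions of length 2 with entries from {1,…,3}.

|PF| = (4−2)·4^(2−1) = 2 · 4 = 8 (Konheim–Weiss)
Example (2,2) → sorted (2,2): b_i ≤ 1+i ∀i, a PF.

8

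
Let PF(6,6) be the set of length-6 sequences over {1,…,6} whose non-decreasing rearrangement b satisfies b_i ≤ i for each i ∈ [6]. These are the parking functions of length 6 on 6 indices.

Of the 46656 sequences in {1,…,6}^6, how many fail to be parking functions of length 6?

|PF| = (6−6+1)·(6+1)^(6−1) = 1×16807 = 16807 [KW]
One tuple (6,1,1,6,6,6) → sorted (1,1,6,6,6,6): b_3=6>3, not a PF.
Total 46656; non-PF = 46656−16807 = 29849

29849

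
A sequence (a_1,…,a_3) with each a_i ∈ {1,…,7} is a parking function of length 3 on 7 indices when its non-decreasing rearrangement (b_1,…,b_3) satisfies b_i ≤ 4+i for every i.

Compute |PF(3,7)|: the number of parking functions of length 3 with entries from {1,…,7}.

320

|PF(3,7)| = (7−3+1)·(7+1)^(3−1) = 5 · 64 = 320 (Konheim–Weiss)
Check (5,6,4) → sorted (4,5,6): b_i ≤ 4+i ∀i, a PF.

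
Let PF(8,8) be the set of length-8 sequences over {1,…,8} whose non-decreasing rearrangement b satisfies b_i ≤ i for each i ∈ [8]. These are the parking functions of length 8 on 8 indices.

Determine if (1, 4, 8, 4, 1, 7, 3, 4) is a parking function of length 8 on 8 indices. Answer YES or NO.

Order a: b = (1, 1, 3, 4, 4, 4, 7, 8).
  b_1=1 ≤ 1
  b_2=1 ≤ 2
  b_3=3 ≤ 3
  b_4=4 ≤ 4
  b_5=4 ≤ 5
  b_6=4 ≤ 6
  b_7=7 ≤ 7
  b_8=8 ≤ 8
All bounds hold ⇒ YES

YES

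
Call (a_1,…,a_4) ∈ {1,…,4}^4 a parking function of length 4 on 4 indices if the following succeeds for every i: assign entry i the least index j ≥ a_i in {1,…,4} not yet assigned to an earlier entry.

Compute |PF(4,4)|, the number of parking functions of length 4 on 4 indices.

|PF| = (5−4)·5^(4−1) = 1×125 = 125 (Konheim–Weiss)
One tuple (1,4,1,3) → sorted (1,1,3,4): b_i ≤ i ∀i, a PF.

125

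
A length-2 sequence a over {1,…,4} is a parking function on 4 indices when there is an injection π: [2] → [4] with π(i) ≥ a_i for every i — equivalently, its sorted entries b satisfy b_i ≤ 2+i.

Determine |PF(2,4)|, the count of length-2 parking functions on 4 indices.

Count = (5−2)·5^(2−1) = 3 · 5 = 15 [KW]
Check (2,3) → sorted (2,3): b_i ≤ 2+i ∀i, a PF.

15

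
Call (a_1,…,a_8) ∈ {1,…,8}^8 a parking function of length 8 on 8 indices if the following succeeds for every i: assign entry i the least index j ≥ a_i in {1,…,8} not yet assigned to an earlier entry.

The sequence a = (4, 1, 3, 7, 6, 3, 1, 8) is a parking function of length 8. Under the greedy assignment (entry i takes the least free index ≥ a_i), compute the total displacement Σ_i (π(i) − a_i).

Σπ = 8·9/2 = 36 (π permutes [8]); Σa = 4+1+3+7+6+3+1+8 = 33; disp = 36−33 = 3.

3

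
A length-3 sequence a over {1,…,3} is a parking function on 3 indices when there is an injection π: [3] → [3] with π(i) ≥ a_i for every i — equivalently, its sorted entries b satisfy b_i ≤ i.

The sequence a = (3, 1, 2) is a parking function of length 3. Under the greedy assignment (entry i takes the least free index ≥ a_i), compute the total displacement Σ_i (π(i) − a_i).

Σπ(i) = 1+…+3 = 6; Σa = 3+1+2 = 6; disp = 6−6 = 0.

0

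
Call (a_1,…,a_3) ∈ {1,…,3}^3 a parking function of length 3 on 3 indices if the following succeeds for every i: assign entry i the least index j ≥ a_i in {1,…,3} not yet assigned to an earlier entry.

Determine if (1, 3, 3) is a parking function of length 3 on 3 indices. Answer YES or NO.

Sorted: b = (1, 3, 3).
  b_1=1 ≤ 1
  b_2=3 > 2
  fails at i=2 ⇒ NO

NO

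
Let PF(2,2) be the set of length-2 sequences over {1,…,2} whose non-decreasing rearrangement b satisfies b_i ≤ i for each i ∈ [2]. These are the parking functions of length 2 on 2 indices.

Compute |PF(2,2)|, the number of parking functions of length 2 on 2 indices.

3

|PF(2,2)| = (3−2)·3^(2−1) = 1·3 = 3 [KW]
Example (1,2) → sorted (1,2): b_i ≤ i ∀i, a PF.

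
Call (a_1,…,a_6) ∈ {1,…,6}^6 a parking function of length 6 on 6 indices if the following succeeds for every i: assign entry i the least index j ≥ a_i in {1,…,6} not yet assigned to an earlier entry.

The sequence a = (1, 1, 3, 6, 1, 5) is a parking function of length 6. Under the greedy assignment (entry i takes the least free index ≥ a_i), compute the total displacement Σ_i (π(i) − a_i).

Σπ(i) = 1+…+6 = 21; Σa = 1+1+3+6+1+5 = 17; disp = 21−17 = 4.

4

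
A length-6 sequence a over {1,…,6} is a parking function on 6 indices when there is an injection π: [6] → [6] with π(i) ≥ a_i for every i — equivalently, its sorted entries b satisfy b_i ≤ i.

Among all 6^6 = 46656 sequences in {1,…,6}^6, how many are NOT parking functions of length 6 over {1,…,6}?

29849

Count = (6+1−6)·(6+1)^{6−1} = 1 · 16807 = 16807 (Konheim–Weiss)
Check (3,5,3,4,5,5) → sorted (3,3,4,5,5,5): b_1=3>1, not a PF.
Total 46656; non-PF = 46656−16807 = 29849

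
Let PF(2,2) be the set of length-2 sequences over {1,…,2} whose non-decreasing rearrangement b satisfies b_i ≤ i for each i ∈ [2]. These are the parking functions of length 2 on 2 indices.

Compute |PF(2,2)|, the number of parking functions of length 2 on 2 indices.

3

|PF| = (2+1−2)·(2+1)^{2−1} = 1×3 = 3 [KW]
Example (1,1) → sorted (1,1): b_i ≤ i ∀i, a PF.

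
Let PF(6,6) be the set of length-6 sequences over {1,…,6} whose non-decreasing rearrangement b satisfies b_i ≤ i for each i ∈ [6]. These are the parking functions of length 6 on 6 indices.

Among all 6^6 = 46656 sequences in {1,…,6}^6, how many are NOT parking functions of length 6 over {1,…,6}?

29849

|PF(6,6)| = (7−6)·7^(6−1) = 1 · 16807 = 16807 [KW]
Check (3,4,6,1,5,6) → sorted (1,3,4,5,6,6): b_2=3>2, not a PF.
Total 46656; non-PF = 46656−16807 = 29849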